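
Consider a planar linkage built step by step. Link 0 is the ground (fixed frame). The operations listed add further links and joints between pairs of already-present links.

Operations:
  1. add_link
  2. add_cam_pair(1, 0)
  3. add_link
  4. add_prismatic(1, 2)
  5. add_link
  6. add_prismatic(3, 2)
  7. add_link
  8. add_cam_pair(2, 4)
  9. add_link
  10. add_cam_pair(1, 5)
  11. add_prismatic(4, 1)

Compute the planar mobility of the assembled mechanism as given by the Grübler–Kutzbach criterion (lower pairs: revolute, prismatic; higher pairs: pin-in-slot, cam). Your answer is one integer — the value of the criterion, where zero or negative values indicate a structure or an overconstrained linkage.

M = 6

[1;0;0] (link 0 is ground)
L+ [2;0;0]
C(1,0)∈J2 [2;0;1]
L+ [3;0;1]
P(1,2)∈J1 [3;1;1]
L+ [4;1;1]
P(3,2)∈J1 [4;2;1]
L+ [5;2;1]
C(2,4)∈J2 [5;2;2]
L+ [6;2;2]
C(1,5)∈J2 [6;2;3]
P(4,1)∈J1 [6;3;3]
mobility = 15 − 6 − 3 = 6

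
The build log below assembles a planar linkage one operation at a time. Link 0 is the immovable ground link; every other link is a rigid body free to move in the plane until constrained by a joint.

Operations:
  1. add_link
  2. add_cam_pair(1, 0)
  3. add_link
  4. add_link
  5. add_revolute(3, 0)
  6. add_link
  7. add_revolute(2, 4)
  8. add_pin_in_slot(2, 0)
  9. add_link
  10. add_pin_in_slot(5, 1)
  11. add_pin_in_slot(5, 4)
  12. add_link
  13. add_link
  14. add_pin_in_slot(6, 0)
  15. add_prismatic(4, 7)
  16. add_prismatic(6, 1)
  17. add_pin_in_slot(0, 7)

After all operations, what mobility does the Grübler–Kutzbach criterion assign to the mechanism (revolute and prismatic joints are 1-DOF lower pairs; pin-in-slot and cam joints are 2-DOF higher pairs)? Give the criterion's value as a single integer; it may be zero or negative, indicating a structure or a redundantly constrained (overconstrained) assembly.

M = 7

(L,J1,J2)=(1,0,0); link0 fixed
link1: (2,0,0)
C 1-0 [J2]: (2,0,1)
link2: (3,0,1)
link3: (4,0,1)
R 3-0 [J1]: (4,1,1)
link4: (5,1,1)
R 2-4 [J1]: (5,2,1)
PS 2-0 [J2]: (5,2,2)
link5: (6,2,2)
PS 5-1 [J2]: (6,2,3)
PS 5-4 [J2]: (6,2,4)
link6: (7,2,4)
link7: (8,2,4)
PS 6-0 [J2]: (8,2,5)
P 4-7 [J1]: (8,3,5)
P 6-1 [J1]: (8,4,5)
PS 0-7 [J2]: (8,4,6)
Grübler: 3·7 − 2·4 − 6 = 7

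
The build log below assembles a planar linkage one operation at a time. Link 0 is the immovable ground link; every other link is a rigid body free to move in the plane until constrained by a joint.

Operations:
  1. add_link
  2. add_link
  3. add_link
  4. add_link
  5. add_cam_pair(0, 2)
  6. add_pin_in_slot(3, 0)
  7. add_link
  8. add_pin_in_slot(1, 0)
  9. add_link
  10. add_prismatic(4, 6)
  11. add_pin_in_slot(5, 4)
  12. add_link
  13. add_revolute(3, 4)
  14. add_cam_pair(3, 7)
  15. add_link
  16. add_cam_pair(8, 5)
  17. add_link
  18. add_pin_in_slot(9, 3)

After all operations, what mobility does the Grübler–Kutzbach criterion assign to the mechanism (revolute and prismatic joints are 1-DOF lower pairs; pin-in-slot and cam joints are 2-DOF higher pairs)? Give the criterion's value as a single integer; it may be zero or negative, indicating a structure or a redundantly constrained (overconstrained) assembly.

link 0 = ground. State L|J1|J2 = 1|0|0
+link1  2|0|0
+link2  3|0|0
+link3  4|0|0
+link4  5|0|0
C(0,2) f=2→J2  5|0|1
PS(3,0) f=2→J2  5|0|2
+link5  6|0|2
PS(1,0) f=2→J2  6|0|3
+link6  7|0|3
P(4,6) f=1→J1  7|1|3
PS(5,4) f=2→J2  7|1|4
+link7  8|1|4
R(3,4) f=1→J1  8|2|4
C(3,7) f=2→J2  8|2|5
+link8  9|2|5
C(8,5) f=2→J2  9|2|6
+link9  10|2|6
PS(9,3) f=2→J2  10|2|7
M = 3(10−1)−2·2−7 = 27−4−7 = 16

M = 16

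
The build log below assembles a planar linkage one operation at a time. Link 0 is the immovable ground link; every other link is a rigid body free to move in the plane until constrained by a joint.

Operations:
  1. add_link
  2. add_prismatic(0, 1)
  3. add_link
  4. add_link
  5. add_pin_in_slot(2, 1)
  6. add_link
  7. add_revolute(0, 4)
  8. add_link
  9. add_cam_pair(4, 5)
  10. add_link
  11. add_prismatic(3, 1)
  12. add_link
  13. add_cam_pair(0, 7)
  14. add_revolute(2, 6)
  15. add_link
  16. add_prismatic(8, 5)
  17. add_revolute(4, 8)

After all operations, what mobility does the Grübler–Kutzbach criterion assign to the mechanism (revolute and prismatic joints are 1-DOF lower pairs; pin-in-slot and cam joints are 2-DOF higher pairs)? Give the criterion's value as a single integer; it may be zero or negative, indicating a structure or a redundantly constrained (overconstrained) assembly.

M = 9

ground; <1,0,0>
#1 <2,0,0>
P:0↔1 J1 <2,1,0>
#2 <3,1,0>
#3 <4,1,0>
PS:2↔1 J2 <4,1,1>
#4 <5,1,1>
R:0↔4 J1 <5,2,1>
#5 <6,2,1>
C:4↔5 J2 <6,2,2>
#6 <7,2,2>
P:3↔1 J1 <7,3,2>
#7 <8,3,2>
C:0↔7 J2 <8,3,3>
R:2↔6 J1 <8,4,3>
#8 <9,4,3>
P:8↔5 J1 <9,5,3>
R:4↔8 J1 <9,6,3>
3×8 − 2×6 − 1×3 = 9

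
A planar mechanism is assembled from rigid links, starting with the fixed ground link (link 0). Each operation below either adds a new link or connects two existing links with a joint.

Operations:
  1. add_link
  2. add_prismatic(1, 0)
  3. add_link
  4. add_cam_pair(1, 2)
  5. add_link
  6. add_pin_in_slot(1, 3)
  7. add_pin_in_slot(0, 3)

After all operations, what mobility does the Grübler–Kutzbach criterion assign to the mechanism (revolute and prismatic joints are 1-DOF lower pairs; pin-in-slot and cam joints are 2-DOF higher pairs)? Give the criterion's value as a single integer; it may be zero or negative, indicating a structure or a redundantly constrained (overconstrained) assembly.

M = 4

link 0 = ground. State L|J1|J2 = 1|0|0
+link1  2|0|0
P(1,0) f=1→J1  2|1|0
+link2  3|1|0
C(1,2) f=2→J2  3|1|1
+link3  4|1|1
PS(1,3) f=2→J2  4|1|2
PS(0,3) f=2→J2  4|1|3
M = 3(4−1)−2·1−3 = 9−2−3 = 4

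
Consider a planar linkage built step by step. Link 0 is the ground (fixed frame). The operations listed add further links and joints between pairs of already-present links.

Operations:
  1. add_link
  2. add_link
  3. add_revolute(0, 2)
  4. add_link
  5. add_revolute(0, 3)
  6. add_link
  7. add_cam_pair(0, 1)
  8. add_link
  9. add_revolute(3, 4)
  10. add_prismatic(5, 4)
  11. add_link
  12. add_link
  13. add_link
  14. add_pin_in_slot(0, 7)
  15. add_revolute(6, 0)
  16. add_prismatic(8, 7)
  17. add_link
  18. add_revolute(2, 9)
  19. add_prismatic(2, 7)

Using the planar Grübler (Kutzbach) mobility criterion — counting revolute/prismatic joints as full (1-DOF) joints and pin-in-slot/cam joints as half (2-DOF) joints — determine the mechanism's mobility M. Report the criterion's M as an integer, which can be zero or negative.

M = 9

link 0 = ground. State L|J1|J2 = 1|0|0
+link1  2|0|0
+link2  3|0|0
R(0,2) f=1→J1  3|1|0
+link3  4|1|0
R(0,3) f=1→J1  4|2|0
+link4  5|2|0
C(0,1) f=2→J2  5|2|1
+link5  6|2|1
R(3,4) f=1→J1  6|3|1
P(5,4) f=1→J1  6|4|1
+link6  7|4|1
+link7  8|4|1
+link8  9|4|1
PS(0,7) f=2→J2  9|4|2
R(6,0) f=1→J1  9|5|2
P(8,7) f=1→J1  9|6|2
+link9  10|6|2
R(2,9) f=1→J1  10|7|2
P(2,7) f=1→J1  10|8|2
M = 3(10−1)−2·8−2 = 27−16−2 = 9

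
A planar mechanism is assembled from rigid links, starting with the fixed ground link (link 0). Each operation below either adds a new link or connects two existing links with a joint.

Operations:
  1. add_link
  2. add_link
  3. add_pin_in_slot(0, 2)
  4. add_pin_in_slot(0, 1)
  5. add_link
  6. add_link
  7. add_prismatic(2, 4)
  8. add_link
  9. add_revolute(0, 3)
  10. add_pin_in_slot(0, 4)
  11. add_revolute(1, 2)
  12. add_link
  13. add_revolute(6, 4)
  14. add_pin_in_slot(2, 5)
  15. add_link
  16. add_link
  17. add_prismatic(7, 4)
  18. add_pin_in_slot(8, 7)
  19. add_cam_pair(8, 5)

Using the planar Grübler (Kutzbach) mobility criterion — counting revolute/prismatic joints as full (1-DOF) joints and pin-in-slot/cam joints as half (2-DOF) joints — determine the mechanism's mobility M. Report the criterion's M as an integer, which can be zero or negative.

M = 8

ground; <1,0,0>
#1 <2,0,0>
#2 <3,0,0>
PS:0↔2 J2 <3,0,1>
PS:0↔1 J2 <3,0,2>
#3 <4,0,2>
#4 <5,0,2>
P:2↔4 J1 <5,1,2>
#5 <6,1,2>
R:0↔3 J1 <6,2,2>
PS:0↔4 J2 <6,2,3>
R:1↔2 J1 <6,3,3>
#6 <7,3,3>
R:6↔4 J1 <7,4,3>
PS:2↔5 J2 <7,4,4>
#7 <8,4,4>
#8 <9,4,4>
P:7↔4 J1 <9,5,4>
PS:8↔7 J2 <9,5,5>
C:8↔5 J2 <9,5,6>
3×8 − 2×5 − 1×6 = 8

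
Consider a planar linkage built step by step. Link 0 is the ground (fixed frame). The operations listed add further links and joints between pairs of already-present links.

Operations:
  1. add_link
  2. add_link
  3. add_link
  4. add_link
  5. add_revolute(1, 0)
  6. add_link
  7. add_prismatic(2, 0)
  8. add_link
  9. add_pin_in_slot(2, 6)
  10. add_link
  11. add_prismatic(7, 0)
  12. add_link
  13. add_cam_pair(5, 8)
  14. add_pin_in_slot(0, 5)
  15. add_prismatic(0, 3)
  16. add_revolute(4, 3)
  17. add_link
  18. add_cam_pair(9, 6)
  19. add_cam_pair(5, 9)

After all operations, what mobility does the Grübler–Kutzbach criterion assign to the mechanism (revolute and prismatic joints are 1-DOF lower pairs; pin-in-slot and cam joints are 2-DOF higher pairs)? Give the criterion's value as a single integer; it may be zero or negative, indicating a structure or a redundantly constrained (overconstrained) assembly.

L=1 J1=0 J2=0
add link → L=2 J1=0 J2=0
add link → L=3 J1=0 J2=0
add link → L=4 J1=0 J2=0
add link → L=5 J1=0 J2=0
R@1,0 dof=1 J1 → L=5 J1=1 J2=0
add link → L=6 J1=1 J2=0
P@2,0 dof=1 J1 → L=6 J1=2 J2=0
add link → L=7 J1=2 J2=0
PS@2,6 dof=2 J2 → L=7 J1=2 J2=1
add link → L=8 J1=2 J2=1
P@7,0 dof=1 J1 → L=8 J1=3 J2=1
add link → L=9 J1=3 J2=1
C@5,8 dof=2 J2 → L=9 J1=3 J2=2
PS@0,5 dof=2 J2 → L=9 J1=3 J2=3
P@0,3 dof=1 J1 → L=9 J1=4 J2=3
R@4,3 dof=1 J1 → L=9 J1=5 J2=3
add link → L=10 J1=5 J2=3
C@9,6 dof=2 J2 → L=10 J1=5 J2=4
C@5,9 dof=2 J2 → L=10 J1=5 J2=5
M=3(L−1)−2J1−J2=3·9−2·5−5=12

M = 12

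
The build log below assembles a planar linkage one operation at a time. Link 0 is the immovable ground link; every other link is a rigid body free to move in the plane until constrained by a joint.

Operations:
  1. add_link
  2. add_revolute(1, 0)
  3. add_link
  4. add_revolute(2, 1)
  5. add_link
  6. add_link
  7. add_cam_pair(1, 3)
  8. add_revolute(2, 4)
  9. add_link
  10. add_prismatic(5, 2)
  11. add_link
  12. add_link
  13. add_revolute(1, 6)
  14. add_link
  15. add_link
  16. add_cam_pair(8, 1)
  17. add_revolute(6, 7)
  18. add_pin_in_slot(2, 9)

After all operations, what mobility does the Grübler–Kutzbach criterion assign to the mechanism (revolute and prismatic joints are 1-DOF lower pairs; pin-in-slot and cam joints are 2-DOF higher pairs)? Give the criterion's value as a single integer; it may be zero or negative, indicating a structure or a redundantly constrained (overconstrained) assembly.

M = 12

ground; <1,0,0>
#1 <2,0,0>
R:1↔0 J1 <2,1,0>
#2 <3,1,0>
R:2↔1 J1 <3,2,0>
#3 <4,2,0>
#4 <5,2,0>
C:1↔3 J2 <5,2,1>
R:2↔4 J1 <5,3,1>
#5 <6,3,1>
P:5↔2 J1 <6,4,1>
#6 <7,4,1>
#7 <8,4,1>
R:1↔6 J1 <8,5,1>
#8 <9,5,1>
#9 <10,5,1>
C:8↔1 J2 <10,5,2>
R:6↔7 J1 <10,6,2>
PS:2↔9 J2 <10,6,3>
3×9 − 2×6 − 1×3 = 12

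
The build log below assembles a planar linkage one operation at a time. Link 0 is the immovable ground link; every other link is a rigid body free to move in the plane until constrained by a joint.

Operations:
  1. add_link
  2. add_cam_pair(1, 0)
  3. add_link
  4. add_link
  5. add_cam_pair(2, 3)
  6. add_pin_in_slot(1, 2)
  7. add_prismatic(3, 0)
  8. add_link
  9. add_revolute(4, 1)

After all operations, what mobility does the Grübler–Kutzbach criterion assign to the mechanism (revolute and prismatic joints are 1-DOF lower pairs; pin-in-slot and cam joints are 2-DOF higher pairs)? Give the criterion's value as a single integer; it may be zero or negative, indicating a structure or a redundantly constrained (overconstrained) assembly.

ground; <1,0,0>
#1 <2,0,0>
C:1↔0 J2 <2,0,1>
#2 <3,0,1>
#3 <4,0,1>
C:2↔3 J2 <4,0,2>
PS:1↔2 J2 <4,0,3>
P:3↔0 J1 <4,1,3>
#4 <5,1,3>
R:4↔1 J1 <5,2,3>
3×4 − 2×2 − 1×3 = 5

M = 5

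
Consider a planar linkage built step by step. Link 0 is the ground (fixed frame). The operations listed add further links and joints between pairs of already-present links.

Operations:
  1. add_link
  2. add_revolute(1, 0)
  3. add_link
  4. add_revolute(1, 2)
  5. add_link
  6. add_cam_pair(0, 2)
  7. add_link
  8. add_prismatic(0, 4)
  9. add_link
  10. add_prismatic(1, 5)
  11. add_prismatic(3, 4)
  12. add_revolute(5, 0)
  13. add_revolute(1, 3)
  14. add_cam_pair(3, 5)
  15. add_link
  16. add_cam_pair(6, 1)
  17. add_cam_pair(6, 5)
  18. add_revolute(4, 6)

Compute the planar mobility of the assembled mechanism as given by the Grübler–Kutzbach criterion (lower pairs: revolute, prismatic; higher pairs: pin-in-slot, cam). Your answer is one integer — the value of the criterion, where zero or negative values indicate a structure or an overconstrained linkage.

link 0 = ground. State L|J1|J2 = 1|0|0
+link1  2|0|0
R(1,0) f=1→J1  2|1|0
+link2  3|1|0
R(1,2) f=1→J1  3|2|0
+link3  4|2|0
C(0,2) f=2→J2  4|2|1
+link4  5|2|1
P(0,4) f=1→J1  5|3|1
+link5  6|3|1
P(1,5) f=1→J1  6|4|1
P(3,4) f=1→J1  6|5|1
R(5,0) f=1→J1  6|6|1
R(1,3) f=1→J1  6|7|1
C(3,5) f=2→J2  6|7|2
+link6  7|7|2
C(6,1) f=2→J2  7|7|3
C(6,5) f=2→J2  7|7|4
R(4,6) f=1→J1  7|8|4
M = 3(7−1)−2·8−4 = 18−16−4 = -2

M = -2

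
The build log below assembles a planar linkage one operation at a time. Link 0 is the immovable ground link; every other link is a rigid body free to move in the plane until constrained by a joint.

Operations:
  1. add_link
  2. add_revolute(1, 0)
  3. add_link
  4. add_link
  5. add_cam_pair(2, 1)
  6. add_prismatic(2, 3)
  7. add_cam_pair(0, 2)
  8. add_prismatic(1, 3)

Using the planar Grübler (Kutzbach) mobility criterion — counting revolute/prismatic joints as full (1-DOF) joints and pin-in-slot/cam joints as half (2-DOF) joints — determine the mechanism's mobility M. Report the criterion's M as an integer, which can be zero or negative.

M = 1

(L,J1,J2)=(1,0,0); link0 fixed
link1: (2,0,0)
R 1-0 [J1]: (2,1,0)
link2: (3,1,0)
link3: (4,1,0)
C 2-1 [J2]: (4,1,1)
P 2-3 [J1]: (4,2,1)
C 0-2 [J2]: (4,2,2)
P 1-3 [J1]: (4,3,2)
Grübler: 3·3 − 2·3 − 2 = 1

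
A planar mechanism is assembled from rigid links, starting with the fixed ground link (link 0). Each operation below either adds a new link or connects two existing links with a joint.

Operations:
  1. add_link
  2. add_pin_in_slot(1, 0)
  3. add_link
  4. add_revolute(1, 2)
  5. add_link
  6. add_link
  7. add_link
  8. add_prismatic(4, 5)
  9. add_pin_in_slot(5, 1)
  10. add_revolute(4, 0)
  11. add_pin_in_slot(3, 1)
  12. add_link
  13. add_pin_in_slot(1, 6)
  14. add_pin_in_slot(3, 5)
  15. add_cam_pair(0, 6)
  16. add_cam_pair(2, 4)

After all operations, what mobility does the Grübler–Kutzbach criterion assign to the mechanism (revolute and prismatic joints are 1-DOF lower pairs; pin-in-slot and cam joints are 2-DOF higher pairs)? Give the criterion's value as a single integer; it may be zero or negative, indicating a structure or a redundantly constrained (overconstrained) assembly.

L=1 J1=0 J2=0
add link → L=2 J1=0 J2=0
PS@1,0 dof=2 J2 → L=2 J1=0 J2=1
add link → L=3 J1=0 J2=1
R@1,2 dof=1 J1 → L=3 J1=1 J2=1
add link → L=4 J1=1 J2=1
add link → L=5 J1=1 J2=1
add link → L=6 J1=1 J2=1
P@4,5 dof=1 J1 → L=6 J1=2 J2=1
PS@5,1 dof=2 J2 → L=6 J1=2 J2=2
R@4,0 dof=1 J1 → L=6 J1=3 J2=2
PS@3,1 dof=2 J2 → L=6 J1=3 J2=3
add link → L=7 J1=3 J2=3
PS@1,6 dof=2 J2 → L=7 J1=3 J2=4
PS@3,5 dof=2 J2 → L=7 J1=3 J2=5
C@0,6 dof=2 J2 → L=7 J1=3 J2=6
C@2,4 dof=2 J2 → L=7 J1=3 J2=7
M=3(L−1)−2J1−J2=3·6−2·3−7=5

M = 5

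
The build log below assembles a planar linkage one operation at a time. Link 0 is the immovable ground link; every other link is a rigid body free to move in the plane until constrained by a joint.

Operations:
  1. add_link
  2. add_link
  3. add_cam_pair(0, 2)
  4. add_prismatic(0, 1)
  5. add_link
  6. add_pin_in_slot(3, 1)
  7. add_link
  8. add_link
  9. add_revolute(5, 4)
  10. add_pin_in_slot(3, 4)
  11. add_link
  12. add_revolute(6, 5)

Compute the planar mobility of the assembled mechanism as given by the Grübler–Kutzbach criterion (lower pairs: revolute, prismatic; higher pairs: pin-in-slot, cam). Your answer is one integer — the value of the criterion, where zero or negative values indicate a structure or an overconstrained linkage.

ground; <1,0,0>
#1 <2,0,0>
#2 <3,0,0>
C:0↔2 J2 <3,0,1>
P:0↔1 J1 <3,1,1>
#3 <4,1,1>
PS:3↔1 J2 <4,1,2>
#4 <5,1,2>
#5 <6,1,2>
R:5↔4 J1 <6,2,2>
PS:3↔4 J2 <6,2,3>
#6 <7,2,3>
R:6↔5 J1 <7,3,3>
3×6 − 2×3 − 1×3 = 9

M = 9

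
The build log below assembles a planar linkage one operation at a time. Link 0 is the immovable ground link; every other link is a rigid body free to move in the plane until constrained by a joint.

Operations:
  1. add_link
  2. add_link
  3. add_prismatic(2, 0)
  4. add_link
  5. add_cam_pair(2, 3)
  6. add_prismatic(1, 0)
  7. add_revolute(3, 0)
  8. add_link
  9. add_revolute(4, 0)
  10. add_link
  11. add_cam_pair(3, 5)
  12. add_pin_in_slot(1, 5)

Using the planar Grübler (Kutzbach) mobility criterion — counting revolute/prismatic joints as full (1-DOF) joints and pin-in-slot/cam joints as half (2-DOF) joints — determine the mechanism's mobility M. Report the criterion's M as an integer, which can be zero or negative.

[1;0;0] (link 0 is ground)
L+ [2;0;0]
L+ [3;0;0]
P(2,0)∈J1 [3;1;0]
L+ [4;1;0]
C(2,3)∈J2 [4;1;1]
P(1,0)∈J1 [4;2;1]
R(3,0)∈J1 [4;3;1]
L+ [5;3;1]
R(4,0)∈J1 [5;4;1]
L+ [6;4;1]
C(3,5)∈J2 [6;4;2]
PS(1,5)∈J2 [6;4;3]
mobility = 15 − 8 − 3 = 4

M = 4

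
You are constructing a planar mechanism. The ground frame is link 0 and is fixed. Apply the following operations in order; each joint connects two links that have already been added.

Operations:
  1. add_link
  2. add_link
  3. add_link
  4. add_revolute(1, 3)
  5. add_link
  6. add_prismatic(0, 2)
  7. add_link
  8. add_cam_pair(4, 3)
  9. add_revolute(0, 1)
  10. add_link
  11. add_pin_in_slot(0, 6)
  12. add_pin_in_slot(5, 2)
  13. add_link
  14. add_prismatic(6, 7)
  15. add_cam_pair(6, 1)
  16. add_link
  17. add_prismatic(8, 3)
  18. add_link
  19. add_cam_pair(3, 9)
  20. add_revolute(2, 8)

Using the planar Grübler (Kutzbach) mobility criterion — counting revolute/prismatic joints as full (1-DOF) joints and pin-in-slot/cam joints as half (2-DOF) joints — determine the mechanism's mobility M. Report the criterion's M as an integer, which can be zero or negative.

link 0 = ground. State L|J1|J2 = 1|0|0
+link1  2|0|0
+link2  3|0|0
+link3  4|0|0
R(1,3) f=1→J1  4|1|0
+link4  5|1|0
P(0,2) f=1→J1  5|2|0
+link5  6|2|0
C(4,3) f=2→J2  6|2|1
R(0,1) f=1→J1  6|3|1
+link6  7|3|1
PS(0,6) f=2→J2  7|3|2
PS(5,2) f=2→J2  7|3|3
+link7  8|3|3
P(6,7) f=1→J1  8|4|3
C(6,1) f=2→J2  8|4|4
+link8  9|4|4
P(8,3) f=1→J1  9|5|4
+link9  10|5|4
C(3,9) f=2→J2  10|5|5
R(2,8) f=1→J1  10|6|5
M = 3(10−1)−2·6−5 = 27−12−5 = 10

M = 10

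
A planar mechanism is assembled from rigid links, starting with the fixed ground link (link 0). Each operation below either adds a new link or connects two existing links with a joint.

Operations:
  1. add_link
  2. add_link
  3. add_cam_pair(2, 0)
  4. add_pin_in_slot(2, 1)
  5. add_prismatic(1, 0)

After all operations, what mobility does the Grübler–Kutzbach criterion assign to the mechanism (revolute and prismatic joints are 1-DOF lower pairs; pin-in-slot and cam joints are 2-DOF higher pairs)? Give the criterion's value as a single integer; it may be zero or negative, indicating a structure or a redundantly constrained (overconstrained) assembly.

ground; <1,0,0>
#1 <2,0,0>
#2 <3,0,0>
C:2↔0 J2 <3,0,1>
PS:2↔1 J2 <3,0,2>
P:1↔0 J1 <3,1,2>
3×2 − 2×1 − 1×2 = 2

M = 2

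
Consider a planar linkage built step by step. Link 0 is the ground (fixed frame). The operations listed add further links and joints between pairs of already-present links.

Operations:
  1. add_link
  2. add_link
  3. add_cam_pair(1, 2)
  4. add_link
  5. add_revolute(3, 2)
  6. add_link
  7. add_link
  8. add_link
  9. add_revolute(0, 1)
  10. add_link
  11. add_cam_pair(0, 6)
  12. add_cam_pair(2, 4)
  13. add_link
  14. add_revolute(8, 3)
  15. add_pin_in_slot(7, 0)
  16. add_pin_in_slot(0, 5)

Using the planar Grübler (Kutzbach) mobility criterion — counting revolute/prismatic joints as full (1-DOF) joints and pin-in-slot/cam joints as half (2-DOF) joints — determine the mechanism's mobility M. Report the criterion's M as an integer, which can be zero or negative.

M = 13

ground; <1,0,0>
#1 <2,0,0>
#2 <3,0,0>
C:1↔2 J2 <3,0,1>
#3 <4,0,1>
R:3↔2 J1 <4,1,1>
#4 <5,1,1>
#5 <6,1,1>
#6 <7,1,1>
R:0↔1 J1 <7,2,1>
#7 <8,2,1>
C:0↔6 J2 <8,2,2>
C:2↔4 J2 <8,2,3>
#8 <9,2,3>
R:8↔3 J1 <9,3,3>
PS:7↔0 J2 <9,3,4>
PS:0↔5 J2 <9,3,5>
3×8 − 2×3 − 1×5 = 13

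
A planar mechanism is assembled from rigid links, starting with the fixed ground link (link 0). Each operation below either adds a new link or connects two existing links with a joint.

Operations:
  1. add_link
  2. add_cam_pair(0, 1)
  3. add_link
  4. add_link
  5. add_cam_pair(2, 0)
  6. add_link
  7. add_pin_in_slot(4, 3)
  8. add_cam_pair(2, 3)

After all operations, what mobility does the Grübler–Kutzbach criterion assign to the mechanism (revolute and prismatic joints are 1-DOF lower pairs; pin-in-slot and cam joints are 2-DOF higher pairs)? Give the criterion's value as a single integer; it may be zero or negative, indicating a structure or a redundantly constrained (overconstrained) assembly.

(L,J1,J2)=(1,0,0); link0 fixed
link1: (2,0,0)
C 0-1 [J2]: (2,0,1)
link2: (3,0,1)
link3: (4,0,1)
C 2-0 [J2]: (4,0,2)
link4: (5,0,2)
PS 4-3 [J2]: (5,0,3)
C 2-3 [J2]: (5,0,4)
Grübler: 3·4 − 2·0 − 4 = 8

M = 8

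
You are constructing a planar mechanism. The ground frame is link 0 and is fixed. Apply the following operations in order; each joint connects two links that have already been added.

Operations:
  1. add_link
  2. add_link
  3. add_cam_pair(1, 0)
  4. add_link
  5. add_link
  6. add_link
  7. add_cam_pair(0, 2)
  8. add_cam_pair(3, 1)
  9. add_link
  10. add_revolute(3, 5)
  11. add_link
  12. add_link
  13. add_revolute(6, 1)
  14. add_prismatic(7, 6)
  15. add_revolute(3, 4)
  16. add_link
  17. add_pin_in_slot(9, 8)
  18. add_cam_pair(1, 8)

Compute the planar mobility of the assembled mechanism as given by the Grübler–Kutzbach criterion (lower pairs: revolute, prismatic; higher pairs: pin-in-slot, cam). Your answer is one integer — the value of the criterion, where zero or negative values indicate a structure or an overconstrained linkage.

M = 14

(L,J1,J2)=(1,0,0); link0 fixed
link1: (2,0,0)
link2: (3,0,0)
C 1-0 [J2]: (3,0,1)
link3: (4,0,1)
link4: (5,0,1)
link5: (6,0,1)
C 0-2 [J2]: (6,0,2)
C 3-1 [J2]: (6,0,3)
link6: (7,0,3)
R 3-5 [J1]: (7,1,3)
link7: (8,1,3)
link8: (9,1,3)
R 6-1 [J1]: (9,2,3)
P 7-6 [J1]: (9,3,3)
R 3-4 [J1]: (9,4,3)
link9: (10,4,3)
PS 9-8 [J2]: (10,4,4)
C 1-8 [J2]: (10,4,5)
Grübler: 3·9 − 2·4 − 5 = 14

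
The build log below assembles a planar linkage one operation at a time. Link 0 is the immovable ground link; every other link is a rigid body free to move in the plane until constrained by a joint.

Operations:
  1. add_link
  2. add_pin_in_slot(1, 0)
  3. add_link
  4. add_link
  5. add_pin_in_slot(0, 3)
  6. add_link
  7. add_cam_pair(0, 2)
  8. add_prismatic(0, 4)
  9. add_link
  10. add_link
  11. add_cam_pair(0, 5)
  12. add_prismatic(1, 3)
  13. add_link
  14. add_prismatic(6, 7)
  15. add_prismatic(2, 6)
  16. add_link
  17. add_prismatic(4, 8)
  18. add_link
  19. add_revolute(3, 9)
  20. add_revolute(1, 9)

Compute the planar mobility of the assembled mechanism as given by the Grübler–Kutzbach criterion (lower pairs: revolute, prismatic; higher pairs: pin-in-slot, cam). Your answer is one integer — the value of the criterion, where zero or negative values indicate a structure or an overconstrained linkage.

M = 9

(L,J1,J2)=(1,0,0); link0 fixed
link1: (2,0,0)
PS 1-0 [J2]: (2,0,1)
link2: (3,0,1)
link3: (4,0,1)
PS 0-3 [J2]: (4,0,2)
link4: (5,0,2)
C 0-2 [J2]: (5,0,3)
P 0-4 [J1]: (5,1,3)
link5: (6,1,3)
link6: (7,1,3)
C 0-5 [J2]: (7,1,4)
P 1-3 [J1]: (7,2,4)
link7: (8,2,4)
P 6-7 [J1]: (8,3,4)
P 2-6 [J1]: (8,4,4)
link8: (9,4,4)
P 4-8 [J1]: (9,5,4)
link9: (10,5,4)
R 3-9 [J1]: (10,6,4)
R 1-9 [J1]: (10,7,4)
Grübler: 3·9 − 2·7 − 4 = 9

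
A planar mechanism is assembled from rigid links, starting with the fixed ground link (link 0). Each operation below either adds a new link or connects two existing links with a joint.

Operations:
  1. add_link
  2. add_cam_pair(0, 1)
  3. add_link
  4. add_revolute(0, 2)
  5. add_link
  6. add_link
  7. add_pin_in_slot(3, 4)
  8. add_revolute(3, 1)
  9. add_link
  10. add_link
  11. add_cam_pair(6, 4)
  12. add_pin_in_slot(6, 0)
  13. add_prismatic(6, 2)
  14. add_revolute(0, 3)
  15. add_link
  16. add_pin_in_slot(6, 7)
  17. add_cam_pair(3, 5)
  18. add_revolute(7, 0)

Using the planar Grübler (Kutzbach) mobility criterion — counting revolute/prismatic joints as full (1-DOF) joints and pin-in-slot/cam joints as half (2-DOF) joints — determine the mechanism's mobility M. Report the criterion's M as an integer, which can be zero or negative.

ground; <1,0,0>
#1 <2,0,0>
C:0↔1 J2 <2,0,1>
#2 <3,0,1>
R:0↔2 J1 <3,1,1>
#3 <4,1,1>
#4 <5,1,1>
PS:3↔4 J2 <5,1,2>
R:3↔1 J1 <5,2,2>
#5 <6,2,2>
#6 <7,2,2>
C:6↔4 J2 <7,2,3>
PS:6↔0 J2 <7,2,4>
P:6↔2 J1 <7,3,4>
R:0↔3 J1 <7,4,4>
#7 <8,4,4>
PS:6↔7 J2 <8,4,5>
C:3↔5 J2 <8,4,6>
R:7↔0 J1 <8,5,6>
3×7 − 2×5 − 1×6 = 5

M = 5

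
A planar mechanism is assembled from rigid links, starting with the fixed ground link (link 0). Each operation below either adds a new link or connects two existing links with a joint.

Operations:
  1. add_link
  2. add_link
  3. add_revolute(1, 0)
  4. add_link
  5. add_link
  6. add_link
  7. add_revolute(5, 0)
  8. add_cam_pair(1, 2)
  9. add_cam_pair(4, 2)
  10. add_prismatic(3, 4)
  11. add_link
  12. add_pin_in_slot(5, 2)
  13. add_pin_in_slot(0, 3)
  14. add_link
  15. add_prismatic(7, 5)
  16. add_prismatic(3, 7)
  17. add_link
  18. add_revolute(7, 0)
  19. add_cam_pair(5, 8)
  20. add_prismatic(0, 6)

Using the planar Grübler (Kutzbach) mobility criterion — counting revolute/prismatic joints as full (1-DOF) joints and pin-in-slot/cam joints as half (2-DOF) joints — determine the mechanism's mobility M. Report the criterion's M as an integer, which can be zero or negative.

M = 5

[1;0;0] (link 0 is ground)
L+ [2;0;0]
L+ [3;0;0]
R(1,0)∈J1 [3;1;0]
L+ [4;1;0]
L+ [5;1;0]
L+ [6;1;0]
R(5,0)∈J1 [6;2;0]
C(1,2)∈J2 [6;2;1]
C(4,2)∈J2 [6;2;2]
P(3,4)∈J1 [6;3;2]
L+ [7;3;2]
PS(5,2)∈J2 [7;3;3]
PS(0,3)∈J2 [7;3;4]
L+ [8;3;4]
P(7,5)∈J1 [8;4;4]
P(3,7)∈J1 [8;5;4]
L+ [9;5;4]
R(7,0)∈J1 [9;6;4]
C(5,8)∈J2 [9;6;5]
P(0,6)∈J1 [9;7;5]
mobility = 24 − 14 − 5 = 5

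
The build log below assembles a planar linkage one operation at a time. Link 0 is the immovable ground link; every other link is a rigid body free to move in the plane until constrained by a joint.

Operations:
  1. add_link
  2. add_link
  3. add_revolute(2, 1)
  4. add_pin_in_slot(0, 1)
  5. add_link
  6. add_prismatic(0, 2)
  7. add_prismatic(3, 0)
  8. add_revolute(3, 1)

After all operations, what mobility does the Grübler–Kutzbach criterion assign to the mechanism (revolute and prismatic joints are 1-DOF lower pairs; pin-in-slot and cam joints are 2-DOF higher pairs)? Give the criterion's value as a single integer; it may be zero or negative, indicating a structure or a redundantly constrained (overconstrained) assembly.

M = 0

[1;0;0] (link 0 is ground)
L+ [2;0;0]
L+ [3;0;0]
R(2,1)∈J1 [3;1;0]
PS(0,1)∈J2 [3;1;1]
L+ [4;1;1]
P(0,2)∈J1 [4;2;1]
P(3,0)∈J1 [4;3;1]
R(3,1)∈J1 [4;4;1]
mobility = 9 − 8 − 1 = 0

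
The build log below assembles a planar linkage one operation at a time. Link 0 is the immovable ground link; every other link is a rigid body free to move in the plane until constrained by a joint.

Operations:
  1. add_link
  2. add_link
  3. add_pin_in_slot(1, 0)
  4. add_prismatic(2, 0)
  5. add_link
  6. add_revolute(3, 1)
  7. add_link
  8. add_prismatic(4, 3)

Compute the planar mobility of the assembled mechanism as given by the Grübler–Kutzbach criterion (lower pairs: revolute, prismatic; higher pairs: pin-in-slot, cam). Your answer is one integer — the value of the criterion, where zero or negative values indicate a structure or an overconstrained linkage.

M = 5

[1;0;0] (link 0 is ground)
L+ [2;0;0]
L+ [3;0;0]
PS(1,0)∈J2 [3;0;1]
P(2,0)∈J1 [3;1;1]
L+ [4;1;1]
R(3,1)∈J1 [4;2;1]
L+ [5;2;1]
P(4,3)∈J1 [5;3;1]
mobility = 12 − 6 − 1 = 5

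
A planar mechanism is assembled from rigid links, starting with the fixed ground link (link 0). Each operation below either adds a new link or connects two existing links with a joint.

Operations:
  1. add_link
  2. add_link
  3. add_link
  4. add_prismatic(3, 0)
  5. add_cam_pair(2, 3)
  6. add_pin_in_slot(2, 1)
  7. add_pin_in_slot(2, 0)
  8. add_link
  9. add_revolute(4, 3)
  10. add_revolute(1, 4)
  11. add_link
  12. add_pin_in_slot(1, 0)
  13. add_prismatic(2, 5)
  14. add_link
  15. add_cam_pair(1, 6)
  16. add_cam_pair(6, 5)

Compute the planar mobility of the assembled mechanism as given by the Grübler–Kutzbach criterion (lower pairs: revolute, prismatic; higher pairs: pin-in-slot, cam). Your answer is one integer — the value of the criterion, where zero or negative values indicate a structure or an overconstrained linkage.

M = 4

[1;0;0] (link 0 is ground)
L+ [2;0;0]
L+ [3;0;0]
L+ [4;0;0]
P(3,0)∈J1 [4;1;0]
C(2,3)∈J2 [4;1;1]
PS(2,1)∈J2 [4;1;2]
PS(2,0)∈J2 [4;1;3]
L+ [5;1;3]
R(4,3)∈J1 [5;2;3]
R(1,4)∈J1 [5;3;3]
L+ [6;3;3]
PS(1,0)∈J2 [6;3;4]
P(2,5)∈J1 [6;4;4]
L+ [7;4;4]
C(1,6)∈J2 [7;4;5]
C(6,5)∈J2 [7;4;6]
mobility = 18 − 8 − 6 = 4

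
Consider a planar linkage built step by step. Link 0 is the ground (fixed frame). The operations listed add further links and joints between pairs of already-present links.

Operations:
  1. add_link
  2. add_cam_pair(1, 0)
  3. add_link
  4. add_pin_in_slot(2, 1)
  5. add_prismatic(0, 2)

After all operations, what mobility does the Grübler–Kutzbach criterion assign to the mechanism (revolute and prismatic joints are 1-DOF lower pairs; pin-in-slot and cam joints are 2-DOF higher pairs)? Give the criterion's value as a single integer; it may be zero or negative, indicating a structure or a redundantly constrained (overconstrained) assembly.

(L,J1,J2)=(1,0,0); link0 fixed
link1: (2,0,0)
C 1-0 [J2]: (2,0,1)
link2: (3,0,1)
PS 2-1 [J2]: (3,0,2)
P 0-2 [J1]: (3,1,2)
Grübler: 3·2 − 2·1 − 2 = 2

M = 2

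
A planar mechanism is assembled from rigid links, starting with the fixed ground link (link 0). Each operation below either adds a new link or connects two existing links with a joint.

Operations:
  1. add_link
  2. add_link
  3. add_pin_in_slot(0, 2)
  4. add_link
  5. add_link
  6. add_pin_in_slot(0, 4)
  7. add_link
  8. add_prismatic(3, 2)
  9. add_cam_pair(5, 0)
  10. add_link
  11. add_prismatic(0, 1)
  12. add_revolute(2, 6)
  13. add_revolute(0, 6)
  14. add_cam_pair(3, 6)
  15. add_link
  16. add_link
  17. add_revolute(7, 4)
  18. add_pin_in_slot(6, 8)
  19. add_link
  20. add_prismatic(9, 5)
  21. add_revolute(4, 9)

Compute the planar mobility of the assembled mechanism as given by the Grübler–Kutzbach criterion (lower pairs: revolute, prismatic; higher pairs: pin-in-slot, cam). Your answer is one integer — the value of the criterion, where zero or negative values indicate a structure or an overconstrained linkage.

M = 8

L=1 J1=0 J2=0
add link → L=2 J1=0 J2=0
add link → L=3 J1=0 J2=0
PS@0,2 dof=2 J2 → L=3 J1=0 J2=1
add link → L=4 J1=0 J2=1
add link → L=5 J1=0 J2=1
PS@0,4 dof=2 J2 → L=5 J1=0 J2=2
add link → L=6 J1=0 J2=2
P@3,2 dof=1 J1 → L=6 J1=1 J2=2
C@5,0 dof=2 J2 → L=6 J1=1 J2=3
add link → L=7 J1=1 J2=3
P@0,1 dof=1 J1 → L=7 J1=2 J2=3
R@2,6 dof=1 J1 → L=7 J1=3 J2=3
R@0,6 dof=1 J1 → L=7 J1=4 J2=3
C@3,6 dof=2 J2 → L=7 J1=4 J2=4
add link → L=8 J1=4 J2=4
add link → L=9 J1=4 J2=4
R@7,4 dof=1 J1 → L=9 J1=5 J2=4
PS@6,8 dof=2 J2 → L=9 J1=5 J2=5
add link → L=10 J1=5 J2=5
P@9,5 dof=1 J1 → L=10 J1=6 J2=5
R@4,9 dof=1 J1 → L=10 J1=7 J2=5
M=3(L−1)−2J1−J2=3·9−2·7−5=8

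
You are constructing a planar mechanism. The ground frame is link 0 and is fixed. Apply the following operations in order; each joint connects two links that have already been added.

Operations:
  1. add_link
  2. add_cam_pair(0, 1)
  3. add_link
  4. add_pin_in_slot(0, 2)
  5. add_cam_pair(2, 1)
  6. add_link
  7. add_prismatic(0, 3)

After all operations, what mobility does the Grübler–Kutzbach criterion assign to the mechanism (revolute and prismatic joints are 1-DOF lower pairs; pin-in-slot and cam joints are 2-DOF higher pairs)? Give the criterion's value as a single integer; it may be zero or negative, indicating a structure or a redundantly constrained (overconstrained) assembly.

[1;0;0] (link 0 is ground)
L+ [2;0;0]
C(0,1)∈J2 [2;0;1]
L+ [3;0;1]
PS(0,2)∈J2 [3;0;2]
C(2,1)∈J2 [3;0;3]
L+ [4;0;3]
P(0,3)∈J1 [4;1;3]
mobility = 9 − 2 − 3 = 4

M = 4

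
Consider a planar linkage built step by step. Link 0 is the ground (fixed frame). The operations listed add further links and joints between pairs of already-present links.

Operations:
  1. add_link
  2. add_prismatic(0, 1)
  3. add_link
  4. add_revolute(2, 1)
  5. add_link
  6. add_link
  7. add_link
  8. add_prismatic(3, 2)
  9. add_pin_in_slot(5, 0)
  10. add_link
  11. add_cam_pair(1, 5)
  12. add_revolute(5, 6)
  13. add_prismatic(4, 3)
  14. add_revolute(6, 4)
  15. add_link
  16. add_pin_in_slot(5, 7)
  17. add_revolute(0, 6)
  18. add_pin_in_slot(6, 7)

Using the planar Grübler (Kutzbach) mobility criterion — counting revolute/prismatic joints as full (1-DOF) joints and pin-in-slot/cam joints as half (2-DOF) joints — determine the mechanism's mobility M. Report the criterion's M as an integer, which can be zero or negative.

link 0 = ground. State L|J1|J2 = 1|0|0
+link1  2|0|0
P(0,1) f=1→J1  2|1|0
+link2  3|1|0
R(2,1) f=1→J1  3|2|0
+link3  4|2|0
+link4  5|2|0
+link5  6|2|0
P(3,2) f=1→J1  6|3|0
PS(5,0) f=2→J2  6|3|1
+link6  7|3|1
C(1,5) f=2→J2  7|3|2
R(5,6) f=1→J1  7|4|2
P(4,3) f=1→J1  7|5|2
R(6,4) f=1→J1  7|6|2
+link7  8|6|2
PS(5,7) f=2→J2  8|6|3
R(0,6) f=1→J1  8|7|3
PS(6,7) f=2→J2  8|7|4
M = 3(8−1)−2·7−4 = 21−14−4 = 3

M = 3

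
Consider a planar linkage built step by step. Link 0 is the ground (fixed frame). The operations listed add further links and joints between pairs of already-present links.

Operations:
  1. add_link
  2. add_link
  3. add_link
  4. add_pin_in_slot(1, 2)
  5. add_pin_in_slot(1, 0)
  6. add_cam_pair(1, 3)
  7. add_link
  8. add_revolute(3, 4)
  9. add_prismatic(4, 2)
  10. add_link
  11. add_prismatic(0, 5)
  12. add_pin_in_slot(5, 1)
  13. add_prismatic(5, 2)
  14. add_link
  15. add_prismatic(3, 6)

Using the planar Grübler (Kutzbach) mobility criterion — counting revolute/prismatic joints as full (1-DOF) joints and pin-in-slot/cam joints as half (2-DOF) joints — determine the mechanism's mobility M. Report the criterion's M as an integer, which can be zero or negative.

[1;0;0] (link 0 is ground)
L+ [2;0;0]
L+ [3;0;0]
L+ [4;0;0]
PS(1,2)∈J2 [4;0;1]
PS(1,0)∈J2 [4;0;2]
C(1,3)∈J2 [4;0;3]
L+ [5;0;3]
R(3,4)∈J1 [5;1;3]
P(4,2)∈J1 [5;2;3]
L+ [6;2;3]
P(0,5)∈J1 [6;3;3]
PS(5,1)∈J2 [6;3;4]
P(5,2)∈J1 [6;4;4]
L+ [7;4;4]
P(3,6)∈J1 [7;5;4]
mobility = 18 − 10 − 4 = 4

M = 4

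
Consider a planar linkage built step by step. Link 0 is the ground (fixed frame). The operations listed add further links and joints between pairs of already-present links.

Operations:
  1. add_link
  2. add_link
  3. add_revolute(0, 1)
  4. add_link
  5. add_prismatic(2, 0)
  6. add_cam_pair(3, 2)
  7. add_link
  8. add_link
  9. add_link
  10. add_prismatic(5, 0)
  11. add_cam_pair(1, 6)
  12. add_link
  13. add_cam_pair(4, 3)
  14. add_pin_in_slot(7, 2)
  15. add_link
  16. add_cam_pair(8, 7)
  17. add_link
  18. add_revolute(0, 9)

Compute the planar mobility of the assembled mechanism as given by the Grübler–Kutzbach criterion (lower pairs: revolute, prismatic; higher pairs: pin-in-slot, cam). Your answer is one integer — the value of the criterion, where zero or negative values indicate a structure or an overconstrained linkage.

[1;0;0] (link 0 is ground)
L+ [2;0;0]
L+ [3;0;0]
R(0,1)∈J1 [3;1;0]
L+ [4;1;0]
P(2,0)∈J1 [4;2;0]
C(3,2)∈J2 [4;2;1]
L+ [5;2;1]
L+ [6;2;1]
L+ [7;2;1]
P(5,0)∈J1 [7;3;1]
C(1,6)∈J2 [7;3;2]
L+ [8;3;2]
C(4,3)∈J2 [8;3;3]
PS(7,2)∈J2 [8;3;4]
L+ [9;3;4]
C(8,7)∈J2 [9;3;5]
L+ [10;3;5]
R(0,9)∈J1 [10;4;5]
mobility = 27 − 8 − 5 = 14

M = 14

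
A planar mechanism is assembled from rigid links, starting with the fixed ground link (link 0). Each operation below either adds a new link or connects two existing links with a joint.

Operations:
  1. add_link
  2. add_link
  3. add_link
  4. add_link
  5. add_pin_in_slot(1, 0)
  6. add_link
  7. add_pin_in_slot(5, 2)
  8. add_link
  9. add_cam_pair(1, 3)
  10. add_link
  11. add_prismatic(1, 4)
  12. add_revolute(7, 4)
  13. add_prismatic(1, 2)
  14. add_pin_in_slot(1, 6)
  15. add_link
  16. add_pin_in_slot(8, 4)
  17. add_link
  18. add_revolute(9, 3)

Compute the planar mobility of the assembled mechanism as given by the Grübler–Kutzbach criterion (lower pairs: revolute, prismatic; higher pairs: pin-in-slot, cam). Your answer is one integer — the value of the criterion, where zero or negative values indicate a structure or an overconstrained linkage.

ground; <1,0,0>
#1 <2,0,0>
#2 <3,0,0>
#3 <4,0,0>
#4 <5,0,0>
PS:1↔0 J2 <5,0,1>
#5 <6,0,1>
PS:5↔2 J2 <6,0,2>
#6 <7,0,2>
C:1↔3 J2 <7,0,3>
#7 <8,0,3>
P:1↔4 J1 <8,1,3>
R:7↔4 J1 <8,2,3>
P:1↔2 J1 <8,3,3>
PS:1↔6 J2 <8,3,4>
#8 <9,3,4>
PS:8↔4 J2 <9,3,5>
#9 <10,3,5>
R:9↔3 J1 <10,4,5>
3×9 − 2×4 − 1×5 = 14

M = 14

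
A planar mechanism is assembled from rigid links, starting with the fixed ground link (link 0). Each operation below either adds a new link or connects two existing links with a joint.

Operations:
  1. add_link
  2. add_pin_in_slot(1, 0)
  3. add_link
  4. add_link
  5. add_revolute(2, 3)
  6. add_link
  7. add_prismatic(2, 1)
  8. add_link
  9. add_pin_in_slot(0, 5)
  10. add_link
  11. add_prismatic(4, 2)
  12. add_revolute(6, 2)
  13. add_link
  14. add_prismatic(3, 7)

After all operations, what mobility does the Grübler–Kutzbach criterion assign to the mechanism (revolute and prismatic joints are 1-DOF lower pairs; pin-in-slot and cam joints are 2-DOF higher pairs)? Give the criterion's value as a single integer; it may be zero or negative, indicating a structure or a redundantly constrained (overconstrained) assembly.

L=1 J1=0 J2=0
add link → L=2 J1=0 J2=0
PS@1,0 dof=2 J2 → L=2 J1=0 J2=1
add link → L=3 J1=0 J2=1
add link → L=4 J1=0 J2=1
R@2,3 dof=1 J1 → L=4 J1=1 J2=1
add link → L=5 J1=1 J2=1
P@2,1 dof=1 J1 → L=5 J1=2 J2=1
add link → L=6 J1=2 J2=1
PS@0,5 dof=2 J2 → L=6 J1=2 J2=2
add link → L=7 J1=2 J2=2
P@4,2 dof=1 J1 → L=7 J1=3 J2=2
R@6,2 dof=1 J1 → L=7 J1=4 J2=2
add link → L=8 J1=4 J2=2
P@3,7 dof=1 J1 → L=8 J1=5 J2=2
M=3(L−1)−2J1−J2=3·7−2·5−2=9

M = 9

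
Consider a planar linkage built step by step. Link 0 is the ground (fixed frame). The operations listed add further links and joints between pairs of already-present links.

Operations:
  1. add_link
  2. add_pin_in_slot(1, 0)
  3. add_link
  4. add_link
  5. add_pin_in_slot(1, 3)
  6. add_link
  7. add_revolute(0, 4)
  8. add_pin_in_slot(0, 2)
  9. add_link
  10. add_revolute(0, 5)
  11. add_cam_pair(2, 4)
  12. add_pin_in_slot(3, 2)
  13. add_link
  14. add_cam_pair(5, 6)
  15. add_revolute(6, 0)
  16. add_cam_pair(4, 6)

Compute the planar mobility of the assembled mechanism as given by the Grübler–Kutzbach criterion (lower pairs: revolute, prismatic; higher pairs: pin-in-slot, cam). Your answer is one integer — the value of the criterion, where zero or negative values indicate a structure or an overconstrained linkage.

[1;0;0] (link 0 is ground)
L+ [2;0;0]
PS(1,0)∈J2 [2;0;1]
L+ [3;0;1]
L+ [4;0;1]
PS(1,3)∈J2 [4;0;2]
L+ [5;0;2]
R(0,4)∈J1 [5;1;2]
PS(0,2)∈J2 [5;1;3]
L+ [6;1;3]
R(0,5)∈J1 [6;2;3]
C(2,4)∈J2 [6;2;4]
PS(3,2)∈J2 [6;2;5]
L+ [7;2;5]
C(5,6)∈J2 [7;2;6]
R(6,0)∈J1 [7;3;6]
C(4,6)∈J2 [7;3;7]
mobility = 18 − 6 − 7 = 5

M = 5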